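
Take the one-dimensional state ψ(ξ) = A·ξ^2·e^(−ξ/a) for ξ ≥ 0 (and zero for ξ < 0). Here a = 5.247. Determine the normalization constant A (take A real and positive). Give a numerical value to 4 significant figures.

Normalization requires ∫|ψ|² dξ = 1, integrated from 0 to ∞.
With ∫₀^∞ ξ^4 e^(−αξ) dξ = 4!/α^5, ∫|ψ|² dξ = A²·(3·a^5/4).
With a = 5.247: A² = 0.00033526 and A = 0.018310.

A ≈ 0.01831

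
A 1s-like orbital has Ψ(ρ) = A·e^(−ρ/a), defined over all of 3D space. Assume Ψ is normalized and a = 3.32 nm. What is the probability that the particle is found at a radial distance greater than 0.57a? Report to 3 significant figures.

With dV = 4πρ²dρ, the probability is ∫|Ψ|² dV over ρ > 0.57a.
Normalization gives A² = 1/(π·a^3).
Substituting u = ρ/a, A², 4π and the length scale all cancel in the ratio: P = ∫_{0.57}^{∞} u^2·e^(-2·u) du / ∫_{0}^{∞} u^2·e^(-2·u) du.
Using ∫ u^2·e^(-2·u) du = -(2·u^2 + 2·u + 1)·e^(-2·u)/4, the numerator is ≈ 0.22306 and the denominator is 1/4.
The region integral divided by the full integral gives P = 0.8922.

P ≈ 0.892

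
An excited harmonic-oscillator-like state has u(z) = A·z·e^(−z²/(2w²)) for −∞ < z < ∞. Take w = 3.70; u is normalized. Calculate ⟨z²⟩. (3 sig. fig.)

By definition ⟨z²⟩ = ∫ z^2 |u(z)|² dz.
Evaluating both integrals, ⟨z²⟩ = 3·w^2/2.
With w = 3.70, ⟨z^2⟩ = 20.54.

⟨z^2⟩ ≈ 20.5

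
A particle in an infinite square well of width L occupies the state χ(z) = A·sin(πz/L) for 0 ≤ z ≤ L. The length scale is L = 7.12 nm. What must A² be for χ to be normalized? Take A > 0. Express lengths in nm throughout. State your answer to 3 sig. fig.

Require ∫ |χ|² dz = 1 over the whole domain.
The integral (without the A² prefactor) comes out to L/2.
With L = 7.12: A² = 0.2809 and A = 0.5300.

A^2 ≈ 0.281 nm^(-1)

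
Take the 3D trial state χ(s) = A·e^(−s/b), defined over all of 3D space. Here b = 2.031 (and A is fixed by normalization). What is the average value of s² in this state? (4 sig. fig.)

⟨s²⟩ = ∫ s^2 |χ|² 4πs² ds over the full domain.
With ∫₀^∞ s^4 e^(−αs) ds = 4!/α^5, the ratio of the moment integral to the normalization integral gives ⟨s²⟩ = 3·b^2.
With b = 2.031, ⟨s^2⟩ = 12.375.

⟨s^2⟩ ≈ 12.37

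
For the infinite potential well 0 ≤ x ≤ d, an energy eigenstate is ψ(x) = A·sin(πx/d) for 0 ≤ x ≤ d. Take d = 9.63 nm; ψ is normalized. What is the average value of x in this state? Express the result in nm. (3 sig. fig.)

⟨x⟩ = ∫ x |ψ|² dx over the full domain.
With ∫₀^d sin²(nπx/d) dx = d/2, evaluating both integrals, ⟨x⟩ = d/2.
With d = 9.63, ⟨x⟩ = 4.815.

⟨x⟩ ≈ 4.82 nm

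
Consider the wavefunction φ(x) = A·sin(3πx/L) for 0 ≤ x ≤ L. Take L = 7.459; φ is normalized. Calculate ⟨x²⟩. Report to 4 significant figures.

⟨x^2⟩ ≈ 18.23

By definition ⟨x²⟩ = ∫ x^2 |φ(x)|² dx.
With ∫₀^L sin²(nπx/L) dx = L/2, the ratio of the moment integral to the normalization integral gives ⟨x²⟩ = -L^2/(18·π^2) + L^2/3.
Putting L = 7.459 gives 18.232.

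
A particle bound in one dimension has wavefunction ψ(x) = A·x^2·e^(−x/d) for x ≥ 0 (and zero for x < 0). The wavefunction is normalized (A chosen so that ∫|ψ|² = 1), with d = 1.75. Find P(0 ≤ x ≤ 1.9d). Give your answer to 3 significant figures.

The probability is P = ∫ |ψ|² dx over [0, 1.9d].
With A² fixed by ∫|ψ|² = 1, i.e. A² = (3·d^5/4)^(−1), substitute and integrate.
Substituting u = x/d, A² and the length scale cancel in the ratio: P = ∫_{0}^{1.9} u^4·e^(-2·u) du / ∫_{0}^{∞} u^4·e^(-2·u) du.
With ∫ u^4·e^(-2·u) du = -(u^4/2 + u^3 + 3·u^2/2 + 3·u/2 + 3/4)·e^(-2·u) + C, the region integral is ≈ 0.24912 and the full one is 3/4.
Taking the ratio, P = 0.3322.

P ≈ 0.332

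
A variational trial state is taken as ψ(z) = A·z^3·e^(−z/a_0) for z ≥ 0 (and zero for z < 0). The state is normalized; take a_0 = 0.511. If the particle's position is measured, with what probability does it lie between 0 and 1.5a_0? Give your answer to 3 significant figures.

|ψ|² is the probability density, so P = ∫_{0}^{1.5a_0} |ψ|² dz.
The normalization integral ∫|ψ|²dz over the whole domain equals 45·a_0^7/8·A², and A² cancels in the ratio.
Let u = z/a_0; then A² and the length scale cancel, so P = ∫_{0}^{1.5} u^6·e^(-2·u) du ÷ ∫_{0}^{∞} u^6·e^(-2·u) du.
Using ∫ u^6·e^(-2·u) du = -(4·u^6 + 12·u^5 + 30·u^4 + 60·u^3 + 90·u^2 + 90·u + 45)·e^(-2·u)/8, the numerator is ≈ 0.18849 and the denominator is 45/8.
Taking the ratio, P = 0.03351.

P ≈ 0.0335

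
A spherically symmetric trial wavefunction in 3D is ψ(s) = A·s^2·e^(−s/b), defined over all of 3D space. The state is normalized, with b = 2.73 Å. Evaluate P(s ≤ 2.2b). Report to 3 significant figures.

P ≈ 0.156

With dV = 4πs²ds, the probability is ∫|ψ|² dV over s ≤ 2.2b.
A² is fixed by ∫₀^∞ 4πs²|ψ|² ds = 1, i.e. A² = (45·π·b^7/2)^(−1).
In terms of u = s/b (A², 4π and the length scale all cancel between numerator and denominator), P = [∫_{0}^{2.2} u^6·e^(-2·u) du] / [∫_{0}^{∞} u^6·e^(-2·u) du].
Using ∫ u^6·e^(-2·u) du = -(4·u^6 + 12·u^5 + 30·u^4 + 60·u^3 + 90·u^2 + 90·u + 45)·e^(-2·u)/8, the numerator is ≈ 0.87950 and the denominator is 45/8.
The region integral divided by the full integral gives P = 0.1564.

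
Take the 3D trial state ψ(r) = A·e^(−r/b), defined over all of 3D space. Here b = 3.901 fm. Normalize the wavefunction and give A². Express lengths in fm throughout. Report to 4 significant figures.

A^2 ≈ 0.005362 fm^(-3)

We need A² ∫|f|² 4πr² dr = 1, taking the integral from 0 to ∞.
In 3D with spherical symmetry the volume element is 4πr² dr.
With ∫₀^∞ r^2 e^(−αr) dr = 2!/α^3, with ψ = A·e^(−r/b), the integral evaluates to A²·[π·b^3].
With b = 3.901: A² = 0.0053619 and A = 0.073225.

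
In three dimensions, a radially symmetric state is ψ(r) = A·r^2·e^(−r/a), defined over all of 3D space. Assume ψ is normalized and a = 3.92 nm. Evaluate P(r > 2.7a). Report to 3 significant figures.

With dV = 4πr²dr, the probability is ∫|ψ|² dV over r > 2.7a.
A² is fixed by ∫₀^∞ 4πr²|ψ|² dr = 1, i.e. A² = (45·π·a^7/2)^(−1).
Substituting u = r/a, A², 4π and the length scale all cancel in the ratio: P = ∫_{2.7}^{∞} u^6·e^(-2·u) du / ∫_{0}^{∞} u^6·e^(-2·u) du.
An antiderivative of u^6·e^(-2·u) is -(4·u^6 + 12·u^5 + 30·u^4 + 60·u^3 + 90·u^2 + 90·u + 45)·e^(-2·u)/8; evaluating from 2.7 to ∞ gives ≈ 3.9469, while the full integral is 45/8.
This evaluates to P = 0.7017.

P ≈ 0.702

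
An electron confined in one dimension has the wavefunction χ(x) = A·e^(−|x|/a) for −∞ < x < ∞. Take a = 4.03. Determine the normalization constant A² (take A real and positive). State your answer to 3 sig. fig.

The normalization condition is ∫|χ|² dx = 1 from −∞ to ∞.
Using ∫₀^∞ xⁿ e^(−αx) dx = n!/αⁿ⁺¹, with χ = A·e^(−|x|/a), the integral evaluates to A²·[a].
So A² = (a)^(−1).
Substituting a = 4.03 gives A² = 0.2481, so A = 0.4981.

A^2 ≈ 0.248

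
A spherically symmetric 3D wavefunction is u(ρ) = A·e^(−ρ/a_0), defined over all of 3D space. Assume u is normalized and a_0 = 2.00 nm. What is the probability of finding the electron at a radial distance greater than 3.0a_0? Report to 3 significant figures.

P ≈ 0.0620

With dV = 4πρ²dρ, the probability is ∫|u|² dV over ρ > 3.0a_0.
A² is fixed by ∫₀^∞ 4πρ²|u|² dρ = 1, i.e. A² = (π·a_0^3)^(−1).
Let t = ρ/a_0; then A², 4π and the length scale all cancel, so P = ∫_{3.0}^{∞} t^2·e^(-2·t) dt ÷ ∫_{0}^{∞} t^2·e^(-2·t) dt.
An antiderivative of t^2·e^(-2·t) is -(2·t^2 + 2·t + 1)·e^(-2·t)/4; evaluating from 3.0 to ∞ gives 25·e^(-6)/4, while the full integral is 1/4.
The region integral divided by the full integral gives P = 0.06197.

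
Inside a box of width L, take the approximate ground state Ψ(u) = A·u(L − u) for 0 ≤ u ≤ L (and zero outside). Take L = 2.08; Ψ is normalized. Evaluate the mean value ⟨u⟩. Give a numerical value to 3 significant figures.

⟨u⟩ ≈ 1.04

⟨u⟩ = ∫ u |Ψ|² du over the full domain.
Expanding the polynomial and integrating term by term, evaluating both integrals, ⟨u⟩ = L/2.
Putting L = 2.08 gives 1.040.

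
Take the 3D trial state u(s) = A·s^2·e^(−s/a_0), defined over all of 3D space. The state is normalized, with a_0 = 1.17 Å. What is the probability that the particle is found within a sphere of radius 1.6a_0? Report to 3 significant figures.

Integrate the radial probability density 4πs²|u|² over s ≤ 1.6a_0.
Normalization gives A² = 1/(45·π·a_0^7/2).
Let t = s/a_0; then A², 4π and the length scale all cancel, so P = ∫_{0}^{1.6} t^6·e^(-2·t) dt ÷ ∫_{0}^{∞} t^6·e^(-2·t) dt.
Using ∫ t^6·e^(-2·t) dt = -(4·t^6 + 12·t^5 + 30·t^4 + 60·t^3 + 90·t^2 + 90·t + 45)·e^(-2·t)/8, the numerator is ≈ 0.25098 and the denominator is 45/8.
Taking the ratio yields P = 0.04462.

P ≈ 0.0446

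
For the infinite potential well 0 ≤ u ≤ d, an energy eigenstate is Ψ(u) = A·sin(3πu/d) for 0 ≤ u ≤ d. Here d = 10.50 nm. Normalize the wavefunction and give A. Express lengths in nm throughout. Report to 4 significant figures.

We need A² ∫|f|² du = 1, taking the integral from 0 to d.
With ∫₀^d sin²(nπu/d) du = d/2, carrying out the integral gives A² · d/2.
Hence A² = 1/[d/2].
Substituting d = 10.50 gives A² = 0.19048, so A = 0.43644.

A ≈ 0.4364 nm^(-1/2)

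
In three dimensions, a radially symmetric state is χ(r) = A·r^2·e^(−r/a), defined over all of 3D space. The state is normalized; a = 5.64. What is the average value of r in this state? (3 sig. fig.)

⟨r⟩ ≈ 19.7

By definition ⟨r⟩ = ∫ r |χ(r)|² 4πr² dr.
The ratio of the moment integral to the normalization integral gives ⟨r⟩ = 7·a/2.
Putting a = 5.64 gives 19.74.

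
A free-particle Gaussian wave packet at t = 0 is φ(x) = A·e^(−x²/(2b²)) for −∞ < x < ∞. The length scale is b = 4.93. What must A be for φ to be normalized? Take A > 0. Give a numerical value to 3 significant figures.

Normalization requires ∫|φ|² dx = 1, integrated from −∞ to ∞.
Differentiating ∫e^(−αx²) dx = √(π/α) under α to get the higher moments, with φ = A·e^(−x²/(2b²)), the integral evaluates to A²·[√(π)·b].
With b = 4.93: A² = 0.1144 and A = 0.3383.

A ≈ 0.338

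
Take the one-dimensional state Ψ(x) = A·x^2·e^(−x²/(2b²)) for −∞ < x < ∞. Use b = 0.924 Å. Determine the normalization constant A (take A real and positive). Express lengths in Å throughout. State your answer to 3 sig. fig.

Require ∫ |Ψ|² dx = 1 over the whole domain.
With Ψ = A·x^2·e^(−x²/(2b²)), the integral evaluates to A²·[3·√(π)·b^5/4].
So A² = (3·√(π)·b^5/4)^(−1).
Plugging in b = 0.924 yields A = 1.057.

A ≈ 1.06 Å^(-5/2)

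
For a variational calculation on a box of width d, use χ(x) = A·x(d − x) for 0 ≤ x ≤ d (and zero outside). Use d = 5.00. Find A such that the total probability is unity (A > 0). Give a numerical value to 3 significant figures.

We need A² ∫|f|² dx = 1, taking the integral from 0 to d.
Expanding the polynomial and integrating term by term, carrying out the integral gives A² · d^5/30.
Substituting d = 5.00 gives A² = 0.009600, so A = 0.09798.

A ≈ 0.0980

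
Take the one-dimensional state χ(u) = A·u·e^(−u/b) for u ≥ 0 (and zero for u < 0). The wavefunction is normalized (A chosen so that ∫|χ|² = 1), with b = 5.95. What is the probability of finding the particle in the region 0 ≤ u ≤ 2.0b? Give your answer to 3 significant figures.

P = ∫_{0}^{2.0b} |χ(u)|² du.
Since A² = 1/(b^3/4), this is the region integral divided by the full normalization integral.
Let t = u/b; then A² and the length scale cancel, so P = ∫_{0}^{2.0} t^2·e^(-2·t) dt ÷ ∫_{0}^{∞} t^2·e^(-2·t) dt.
Using ∫ t^2·e^(-2·t) dt = -(2·t^2 + 2·t + 1)·e^(-2·t)/4, the numerator is 1/4 - 13·e^(-4)/4 and the denominator is 1/4.
Taking the ratio, P = 0.7619.

P ≈ 0.762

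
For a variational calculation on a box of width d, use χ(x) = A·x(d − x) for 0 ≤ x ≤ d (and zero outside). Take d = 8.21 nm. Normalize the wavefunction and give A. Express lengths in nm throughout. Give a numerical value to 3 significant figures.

We need A² ∫|f|² dx = 1, taking the integral from 0 to d.
Expanding the polynomial and integrating term by term, ∫|χ|² dx = A²·(d^5/30).
So A² = (d^5/30)^(−1).
With d = 8.21: A² = 0.0008043 and A = 0.02836.

A ≈ 0.0284 nm^(-5/2)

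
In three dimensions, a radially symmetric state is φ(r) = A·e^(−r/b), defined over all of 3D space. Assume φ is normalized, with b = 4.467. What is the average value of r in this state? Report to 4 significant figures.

⟨r⟩ ≈ 6.701

⟨r⟩ = ∫ r |φ|² 4πr² dr over the full domain.
Recall ∫₀^∞ r^m e^(−r/β) dr = m!·β^(m+1), since the A² factors cancel between numerator and denominator, ⟨r⟩ = 3·b/2.
Putting b = 4.467 gives 6.7005.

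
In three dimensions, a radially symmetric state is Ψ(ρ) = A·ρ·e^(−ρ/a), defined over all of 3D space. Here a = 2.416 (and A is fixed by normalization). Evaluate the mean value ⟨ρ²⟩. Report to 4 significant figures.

⟨ρ^2⟩ ≈ 43.78

The expectation value is the |Ψ|²-weighted average of ρ^2: ∫ ρ^2|Ψ|² 4πρ² dρ.
The ratio of the moment integral to the normalization integral gives ⟨ρ²⟩ = 15·a^2/2.
Putting a = 2.416 gives 43.778.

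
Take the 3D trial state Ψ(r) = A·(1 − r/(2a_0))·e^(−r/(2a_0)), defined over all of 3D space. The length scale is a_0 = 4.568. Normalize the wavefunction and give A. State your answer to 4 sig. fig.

A ≈ 0.02043

We need A² ∫|f|² 4πr² dr = 1, taking the integral from 0 to ∞.
(Spherical symmetry: dV = 4πr² dr.)
With Ψ = A·(1 − r/(2a_0))·e^(−r/(2a_0)), the integral evaluates to A²·[8·π·a_0^3].
Substituting a_0 = 4.568 gives A² = 0.00041743, so A = 0.020431.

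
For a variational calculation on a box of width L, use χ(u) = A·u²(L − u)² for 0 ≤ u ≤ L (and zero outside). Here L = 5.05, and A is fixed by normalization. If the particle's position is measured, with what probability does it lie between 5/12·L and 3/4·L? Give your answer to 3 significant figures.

P = ∫_{5/12·L}^{3/4·L} |χ(u)|² du.
The normalization integral ∫|χ|²du over the whole domain equals L^9/630·A², and A² cancels in the ratio.
Let t = u/L; then A² and the length scale cancel, so P = ∫_{5/12}^{3/4} t^4·(1 - t)^4 dt ÷ ∫_{0}^{1} t^4·(1 - t)^4 dt.
An antiderivative of t^4·(1 - t)^4 is t^5·(70·t^4 - 315·t^3 + 540·t^2 - 420·t + 126)/630; evaluating from 5/12 to 3/4 gives ≈ 0.0010298, while the full integral is 1/630.
The result is P = 0.6487.

P ≈ 0.649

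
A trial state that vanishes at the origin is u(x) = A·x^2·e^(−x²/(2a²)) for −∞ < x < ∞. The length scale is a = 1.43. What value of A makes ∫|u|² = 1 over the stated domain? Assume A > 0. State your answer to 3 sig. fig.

We need A² ∫|f|² dx = 1, taking the integral from −∞ to ∞.
Using the Gaussian integral ∫_{−∞}^{∞} e^(−αx²) dx = √(π/α), with u = A·x^2·e^(−x²/(2a²)), the integral evaluates to A²·[3·√(π)·a^5/4].
Plugging in a = 1.43 yields A = 0.3547.

A ≈ 0.355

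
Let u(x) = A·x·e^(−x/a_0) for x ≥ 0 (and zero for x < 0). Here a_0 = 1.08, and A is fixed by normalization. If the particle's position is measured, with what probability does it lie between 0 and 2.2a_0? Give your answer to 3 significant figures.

P ≈ 0.815

The probability is P = ∫ |u|² dx over [0, 2.2a_0].
The normalization integral ∫|u|²dx over the whole domain equals a_0^3/4·A², and A² cancels in the ratio.
Let t = x/a_0; then A² and the length scale cancel, so P = ∫_{0}^{2.2} t^2·e^(-2·t) dt ÷ ∫_{0}^{∞} t^2·e^(-2·t) dt.
With ∫ t^2·e^(-2·t) dt = -(2·t^2 + 2·t + 1)·e^(-2·t)/4 + C, the region integral is 1/4 - 377·e^(-22/5)/100 and the full one is 1/4.
This works out to P = 0.8149.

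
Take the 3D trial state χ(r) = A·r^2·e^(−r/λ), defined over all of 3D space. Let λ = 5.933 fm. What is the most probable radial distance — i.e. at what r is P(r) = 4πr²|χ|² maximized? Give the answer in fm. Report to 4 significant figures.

r ≈ 17.80 fm

Set d/dr [P(r) = 4πr²|χ|²] = 0 and solve for r > 0.
Solving yields r = 3·λ.
With λ = 5.933, the most probable radial distance is 17.799 fm.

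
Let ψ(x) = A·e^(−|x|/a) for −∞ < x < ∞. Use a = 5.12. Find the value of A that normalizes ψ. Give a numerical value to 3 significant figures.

A ≈ 0.442

Require ∫ |ψ|² dx = 1 over the whole domain.
Recall ∫₀^∞ x^m e^(−x/β) dx = m!·β^(m+1), the integral (without the A² prefactor) comes out to a.
Setting this equal to 1 gives A² = 1/(a).
Substituting a = 5.12 gives A² = 0.1953, so A = 0.4419.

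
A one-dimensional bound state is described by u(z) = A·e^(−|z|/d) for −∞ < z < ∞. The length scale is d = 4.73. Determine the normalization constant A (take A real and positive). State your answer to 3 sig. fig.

We need A² ∫|f|² dz = 1, taking the integral from −∞ to ∞.
With ∫₀^∞ z^0 e^(−αz) dz = 0!/α^1, ∫|u|² dz = A²·(d).
So A² = (d)^(−1).
Plugging in d = 4.73 yields A = 0.4598.

A ≈ 0.460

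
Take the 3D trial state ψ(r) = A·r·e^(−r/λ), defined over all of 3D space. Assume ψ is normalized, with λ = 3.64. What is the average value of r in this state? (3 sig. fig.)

The expectation value is the |ψ|²-weighted average of r: ∫ r|ψ|² 4πr² dr.
The ratio of the moment integral to the normalization integral gives ⟨r⟩ = 5·λ/2.
With λ = 3.64, ⟨r⟩ = 9.100.

⟨r⟩ ≈ 9.10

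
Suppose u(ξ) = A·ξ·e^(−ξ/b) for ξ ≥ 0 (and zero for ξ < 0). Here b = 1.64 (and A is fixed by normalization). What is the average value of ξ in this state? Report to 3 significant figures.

⟨ξ⟩ ≈ 2.46

By definition ⟨ξ⟩ = ∫ ξ |u(ξ)|² dξ.
The ratio of the moment integral to the normalization integral gives ⟨ξ⟩ = 3·b/2.
With b = 1.64, ⟨ξ⟩ = 2.460.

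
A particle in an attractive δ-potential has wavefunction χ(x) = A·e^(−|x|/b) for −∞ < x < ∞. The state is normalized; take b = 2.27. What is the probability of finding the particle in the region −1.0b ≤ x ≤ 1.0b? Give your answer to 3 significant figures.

P = ∫_{−1.0b}^{1.0b} |χ(x)|² dx.
With A² fixed by ∫|χ|² = 1, i.e. A² = (b)^(−1), substitute and integrate.
By symmetry take twice the x ≥ 0 contribution in numerator and denominator; the 2's cancel. Let u = x/b; then A² and the length scale cancel, so P = ∫_{0}^{1.0} e^(-2·u) du ÷ ∫_{0}^{∞} e^(-2·u) du.
With ∫ e^(-2·u) du = -e^(-2·u)/2 + C, the region integral is 1/2 - e^(-2)/2 and the full one is 1/2.
This works out to P = 0.8647.

P ≈ 0.865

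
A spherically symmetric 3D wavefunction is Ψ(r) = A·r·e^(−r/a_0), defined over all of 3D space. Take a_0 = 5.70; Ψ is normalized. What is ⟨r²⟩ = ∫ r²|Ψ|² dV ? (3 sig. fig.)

⟨r^2⟩ ≈ 244

The expectation value is the |Ψ|²-weighted average of r^2: ∫ r^2|Ψ|² 4πr² dr.
Evaluating both integrals, ⟨r²⟩ = 15·a_0^2/2.
Putting a_0 = 5.70 gives 243.7.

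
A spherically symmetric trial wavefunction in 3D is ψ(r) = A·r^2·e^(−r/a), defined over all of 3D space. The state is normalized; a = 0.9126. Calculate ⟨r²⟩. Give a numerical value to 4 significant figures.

The expectation value is the |ψ|²-weighted average of r^2: ∫ r^2|ψ|² 4πr² dr.
With ∫₀^∞ r^8 e^(−αr) dr = 8!/α^9, since the A² factors cancel between numerator and denominator, ⟨r²⟩ = 14·a^2.
Putting a = 0.9126 gives 11.660.

⟨r^2⟩ ≈ 11.66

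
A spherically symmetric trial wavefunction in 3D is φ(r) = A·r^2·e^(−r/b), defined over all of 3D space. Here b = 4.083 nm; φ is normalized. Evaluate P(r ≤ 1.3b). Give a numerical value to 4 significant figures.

With dV = 4πr²dr, the probability is ∫|φ|² dV over r ≤ 1.3b.
The full normalization integral is A²·[45·π·b^7/2] = 1, fixing A².
Let u = r/b; then A², 4π and the length scale all cancel, so P = ∫_{0}^{1.3} u^6·e^(-2·u) du ÷ ∫_{0}^{∞} u^6·e^(-2·u) du.
An antiderivative of u^6·e^(-2·u) is -(4·u^6 + 12·u^5 + 30·u^4 + 60·u^3 + 90·u^2 + 90·u + 45)·e^(-2·u)/8; evaluating from 0 to 1.3 gives ≈ 0.0965818, while the full integral is 45/8.
Taking the ratio yields P = 0.017170.

P ≈ 0.01717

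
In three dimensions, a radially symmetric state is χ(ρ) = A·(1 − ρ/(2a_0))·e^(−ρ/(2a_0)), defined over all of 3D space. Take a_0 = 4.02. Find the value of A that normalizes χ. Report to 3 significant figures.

A ≈ 0.0247

We need A² ∫|f|² 4πρ² dρ = 1, taking the integral from 0 to ∞.
(Spherical symmetry: dV = 4πρ² dρ.)
Using ∫₀^∞ ρⁿ e^(−αρ) dρ = n!/αⁿ⁺¹, ∫|χ|² 4πρ² dρ = A²·(8·π·a_0^3).
Hence A² = 1/[8·π·a_0^3].
Plugging in a_0 = 4.02 yields A = 0.02475.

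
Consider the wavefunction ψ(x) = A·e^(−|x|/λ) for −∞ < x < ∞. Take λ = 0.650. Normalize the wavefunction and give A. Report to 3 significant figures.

A ≈ 1.24

The normalization condition is ∫|ψ|² dx = 1 from −∞ to ∞.
With ∫₀^∞ x^0 e^(−αx) dx = 0!/α^1, carrying out the integral gives A² · λ.
So A² = (λ)^(−1).
Plugging in λ = 0.650 yields A = 1.240.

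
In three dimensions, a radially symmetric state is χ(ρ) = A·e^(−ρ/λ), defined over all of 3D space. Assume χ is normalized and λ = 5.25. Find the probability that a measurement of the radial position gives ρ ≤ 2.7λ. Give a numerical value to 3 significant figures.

P ≈ 0.905

Integrate the radial probability density 4πρ²|χ|² over ρ ≤ 2.7λ.
The full normalization integral is A²·[π·λ^3] = 1, fixing A².
Substituting u = ρ/λ, A², 4π and the length scale all cancel in the ratio: P = ∫_{0}^{2.7} u^2·e^(-2·u) du / ∫_{0}^{∞} u^2·e^(-2·u) du.
With ∫ u^2·e^(-2·u) du = -(2·u^2 + 2·u + 1)·e^(-2·u)/4 + C, the region integral is 1/4 - 1049·e^(-27/5)/200 and the full one is 1/4.
The region integral divided by the full integral gives P = 0.9052.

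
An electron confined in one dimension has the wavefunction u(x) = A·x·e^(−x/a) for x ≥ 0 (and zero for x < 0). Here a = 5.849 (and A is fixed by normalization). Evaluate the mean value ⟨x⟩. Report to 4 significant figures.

The expectation value is the |u|²-weighted average of x: ∫ x|u|² dx.
The ratio of the moment integral to the normalization integral gives ⟨x⟩ = 3·a/2.
With a = 5.849, ⟨x⟩ = 8.7735.

⟨x⟩ ≈ 8.774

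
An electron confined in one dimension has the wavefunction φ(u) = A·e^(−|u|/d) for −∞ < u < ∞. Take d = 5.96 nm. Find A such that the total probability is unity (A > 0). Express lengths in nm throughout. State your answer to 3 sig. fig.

A ≈ 0.410 nm^(-1/2)

The normalization condition is ∫|φ|² du = 1 from −∞ to ∞.
Recall ∫₀^∞ u^m e^(−u/β) du = m!·β^(m+1), with φ = A·e^(−|u|/d), the integral evaluates to A²·[d].
Setting this equal to 1 gives A² = 1/(d).
Substituting d = 5.96 gives A² = 0.1678, so A = 0.4096.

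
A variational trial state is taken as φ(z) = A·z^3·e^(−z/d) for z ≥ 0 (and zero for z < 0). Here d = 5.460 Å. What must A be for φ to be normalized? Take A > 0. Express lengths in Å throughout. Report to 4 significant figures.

A ≈ 0.001109 Å^(-7/2)

The normalization condition is ∫|φ|² dz = 1 from 0 to ∞.
The integral (without the A² prefactor) comes out to 45·d^7/8.
Hence A² = 1/[45·d^7/8].
Plugging in d = 5.460 yields A = 0.0011086.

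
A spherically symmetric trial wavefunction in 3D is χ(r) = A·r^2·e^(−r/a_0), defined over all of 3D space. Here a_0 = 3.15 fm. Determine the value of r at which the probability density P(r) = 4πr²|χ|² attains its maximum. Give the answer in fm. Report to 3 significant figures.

r ≈ 9.45 fm

Set d/dr [P(r) = 4πr²|χ|²] = 0 and solve for r > 0.
This gives r = 3·a_0.
With a_0 = 3.15, the most probable radial distance is 9.450 fm.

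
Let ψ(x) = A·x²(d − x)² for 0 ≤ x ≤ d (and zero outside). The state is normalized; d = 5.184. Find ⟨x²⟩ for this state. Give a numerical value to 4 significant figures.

The expectation value is the |ψ|²-weighted average of x^2: ∫ x^2|ψ|² dx.
Expanding the polynomial and integrating term by term, since the A² factors cancel between numerator and denominator, ⟨x²⟩ = 3·d^2/11.
With d = 5.184, ⟨x^2⟩ = 7.3292.

⟨x^2⟩ ≈ 7.329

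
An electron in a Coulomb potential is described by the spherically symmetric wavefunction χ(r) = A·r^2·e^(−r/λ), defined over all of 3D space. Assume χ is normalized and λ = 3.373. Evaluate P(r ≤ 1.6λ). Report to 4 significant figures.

P = ∫ |χ|² 4πr² dr over r ≤ 1.6λ.
Normalization gives A² = 1/(45·π·λ^7/2).
Let u = r/λ; then A², 4π and the length scale all cancel, so P = ∫_{0}^{1.6} u^6·e^(-2·u) du ÷ ∫_{0}^{∞} u^6·e^(-2·u) du.
With ∫ u^6·e^(-2·u) du = -(4·u^6 + 12·u^5 + 30·u^4 + 60·u^3 + 90·u^2 + 90·u + 45)·e^(-2·u)/8 + C, the region integral is ≈ 0.250982 and the full one is 45/8.
This evaluates to P = 0.044619.

P ≈ 0.04462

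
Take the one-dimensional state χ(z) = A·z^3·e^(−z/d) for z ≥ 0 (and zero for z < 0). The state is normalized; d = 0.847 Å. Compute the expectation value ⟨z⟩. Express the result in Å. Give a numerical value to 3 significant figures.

⟨z⟩ ≈ 2.96 Å

⟨z⟩ = ∫ z |χ|² dz over the full domain.
The ratio of the moment integral to the normalization integral gives ⟨z⟩ = 7·d/2.
Putting d = 0.847 gives 2.965.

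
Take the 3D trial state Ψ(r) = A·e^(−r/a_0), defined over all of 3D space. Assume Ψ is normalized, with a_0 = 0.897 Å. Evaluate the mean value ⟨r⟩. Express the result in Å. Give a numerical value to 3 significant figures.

⟨r⟩ ≈ 1.35 Å

By definition ⟨r⟩ = ∫ r |Ψ(r)|² 4πr² dr.
Since the A² factors cancel between numerator and denominator, ⟨r⟩ = 3·a_0/2.
Putting a_0 = 0.897 gives 1.346.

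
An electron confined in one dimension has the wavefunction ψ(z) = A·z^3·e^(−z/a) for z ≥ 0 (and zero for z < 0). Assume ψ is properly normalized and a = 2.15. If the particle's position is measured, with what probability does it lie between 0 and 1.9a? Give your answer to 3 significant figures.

P = ∫_{0}^{1.9a} |ψ(z)|² dz.
The normalization integral ∫|ψ|²dz over the whole domain equals 45·a^7/8·A², and A² cancels in the ratio.
In terms of u = z/a (A² and the length scale cancel between numerator and denominator), P = [∫_{0}^{1.9} u^6·e^(-2·u) du] / [∫_{0}^{∞} u^6·e^(-2·u) du].
With ∫ u^6·e^(-2·u) du = -(4·u^6 + 12·u^5 + 30·u^4 + 60·u^3 + 90·u^2 + 90·u + 45)·e^(-2·u)/8 + C, the region integral is ≈ 0.51127 and the full one is 45/8.
This works out to P = 0.09089.

P ≈ 0.0909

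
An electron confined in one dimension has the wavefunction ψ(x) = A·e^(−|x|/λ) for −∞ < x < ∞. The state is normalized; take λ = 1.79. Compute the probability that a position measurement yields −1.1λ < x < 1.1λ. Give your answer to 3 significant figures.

P ≈ 0.889

The probability is P = ∫ |ψ|² dx over [−1.1λ, 1.1λ].
Since A² = 1/(λ), this is the region integral divided by the full normalization integral.
By symmetry take twice the x ≥ 0 contribution in numerator and denominator; the 2's cancel. Let u = x/λ; then A² and the length scale cancel, so P = ∫_{0}^{1.1} e^(-2·u) du ÷ ∫_{0}^{∞} e^(-2·u) du.
An antiderivative of e^(-2·u) is -e^(-2·u)/2; evaluating from 0 to 1.1 gives 1/2 - e^(-11/5)/2, while the full integral is 1/2.
Evaluating gives P = 0.8892.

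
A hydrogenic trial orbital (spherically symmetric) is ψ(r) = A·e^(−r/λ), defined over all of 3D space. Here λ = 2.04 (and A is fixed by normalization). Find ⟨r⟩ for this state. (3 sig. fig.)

The expectation value is the |ψ|²-weighted average of r: ∫ r|ψ|² 4πr² dr.
With ∫₀^∞ r^3 e^(−αr) dr = 3!/α^4, the ratio of the moment integral to the normalization integral gives ⟨r⟩ = 3·λ/2.
With λ = 2.04, ⟨r⟩ = 3.060.

⟨r⟩ ≈ 3.06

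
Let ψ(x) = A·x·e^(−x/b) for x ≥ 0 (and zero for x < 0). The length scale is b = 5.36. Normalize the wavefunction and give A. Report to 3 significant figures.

A ≈ 0.161

Normalization requires ∫|ψ|² dx = 1, integrated from 0 to ∞.
With ∫₀^∞ x^2 e^(−αx) dx = 2!/α^3, the integral (without the A² prefactor) comes out to b^3/4.
So A² = (b^3/4)^(−1).
With b = 5.36: A² = 0.02598 and A = 0.1612.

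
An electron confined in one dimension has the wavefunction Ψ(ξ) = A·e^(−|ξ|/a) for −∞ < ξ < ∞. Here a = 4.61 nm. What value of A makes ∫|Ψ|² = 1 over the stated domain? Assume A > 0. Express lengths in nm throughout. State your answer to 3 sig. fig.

The normalization condition is ∫|Ψ|² dξ = 1 from −∞ to ∞.
Recall ∫₀^∞ ξ^m e^(−ξ/β) dξ = m!·β^(m+1), with Ψ = A·e^(−|ξ|/a), the integral evaluates to A²·[a].
Hence A² = 1/[a].
With a = 4.61: A² = 0.2169 and A = 0.4657.

A ≈ 0.466 nm^(-1/2)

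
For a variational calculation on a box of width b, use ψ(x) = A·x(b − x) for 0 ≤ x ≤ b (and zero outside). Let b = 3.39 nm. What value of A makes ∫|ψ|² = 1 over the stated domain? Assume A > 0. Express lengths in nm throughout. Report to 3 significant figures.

A ≈ 0.259 nm^(-5/2)

Normalization requires ∫|ψ|² dx = 1, integrated from 0 to b.
∫|ψ|² dx = A²·(b^5/30).
So A² = (b^5/30)^(−1).
Substituting b = 3.39 gives A² = 0.06701, so A = 0.2589.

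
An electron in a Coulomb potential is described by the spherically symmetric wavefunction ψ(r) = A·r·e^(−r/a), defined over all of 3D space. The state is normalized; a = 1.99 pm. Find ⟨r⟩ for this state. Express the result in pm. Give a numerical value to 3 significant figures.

The expectation value is the |ψ|²-weighted average of r: ∫ r|ψ|² 4πr² dr.
Recall ∫₀^∞ r^m e^(−r/β) dr = m!·β^(m+1), evaluating both integrals, ⟨r⟩ = 5·a/2.
Putting a = 1.99 gives 4.975.

⟨r⟩ ≈ 4.98 pm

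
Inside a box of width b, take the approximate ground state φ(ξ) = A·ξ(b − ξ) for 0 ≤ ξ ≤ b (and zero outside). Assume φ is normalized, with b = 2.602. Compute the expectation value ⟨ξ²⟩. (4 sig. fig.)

⟨ξ^2⟩ ≈ 1.934

⟨ξ²⟩ = ∫ ξ^2 |φ|² dξ over the full domain.
Expanding the polynomial and integrating term by term, since the A² factors cancel between numerator and denominator, ⟨ξ²⟩ = 2·b^2/7.
Putting b = 2.602 gives 1.9344.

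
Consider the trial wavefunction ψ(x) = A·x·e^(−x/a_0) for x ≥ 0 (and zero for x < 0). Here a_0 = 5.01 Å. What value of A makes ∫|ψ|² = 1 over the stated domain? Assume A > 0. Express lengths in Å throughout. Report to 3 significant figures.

We need A² ∫|f|² dx = 1, taking the integral from 0 to ∞.
The integral (without the A² prefactor) comes out to a_0^3/4.
Setting this equal to 1 gives A² = 1/(a_0^3/4).
Substituting a_0 = 5.01 gives A² = 0.03181, so A = 0.1784.

A ≈ 0.178 Å^(-3/2)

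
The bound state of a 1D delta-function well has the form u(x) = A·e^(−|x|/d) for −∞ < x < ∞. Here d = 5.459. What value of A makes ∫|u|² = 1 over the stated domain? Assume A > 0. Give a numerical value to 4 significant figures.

A ≈ 0.4280

The normalization condition is ∫|u|² dx = 1 from −∞ to ∞.
The integral (without the A² prefactor) comes out to d.
Setting this equal to 1 gives A² = 1/(d).
Substituting d = 5.459 gives A² = 0.18318, so A = 0.42800.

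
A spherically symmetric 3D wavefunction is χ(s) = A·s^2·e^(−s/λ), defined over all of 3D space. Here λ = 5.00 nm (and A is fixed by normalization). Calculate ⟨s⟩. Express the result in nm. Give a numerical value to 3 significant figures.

By definition ⟨s⟩ = ∫ s |χ(s)|² 4πs² ds.
Evaluating both integrals, ⟨s⟩ = 7·λ/2.
Putting λ = 5.00 gives 17.50.

⟨s⟩ ≈ 17.5 nm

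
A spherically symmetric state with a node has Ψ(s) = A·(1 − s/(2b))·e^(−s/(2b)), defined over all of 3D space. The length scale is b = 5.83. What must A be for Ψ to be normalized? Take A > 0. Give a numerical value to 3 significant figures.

Require ∫ |Ψ|² 4πs² ds = 1 over the whole domain.
The integral (without the A² prefactor) comes out to 8·π·b^3.
So A² = (8·π·b^3)^(−1).
Plugging in b = 5.83 yields A = 0.01417.

A ≈ 0.0142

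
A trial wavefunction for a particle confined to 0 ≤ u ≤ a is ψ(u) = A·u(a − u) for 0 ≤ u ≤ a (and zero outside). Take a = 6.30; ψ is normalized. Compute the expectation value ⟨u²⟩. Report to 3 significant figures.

The expectation value is the |ψ|²-weighted average of u^2: ∫ u^2|ψ|² du.
Expanding the polynomial and integrating term by term, the ratio of the moment integral to the normalization integral gives ⟨u²⟩ = 2·a^2/7.
With a = 6.30, ⟨u^2⟩ = 11.34.

⟨u^2⟩ ≈ 11.3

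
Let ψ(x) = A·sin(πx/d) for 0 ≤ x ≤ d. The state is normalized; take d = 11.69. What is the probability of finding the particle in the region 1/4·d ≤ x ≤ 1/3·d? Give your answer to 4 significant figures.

|ψ|² is the probability density, so P = ∫_{1/4·d}^{1/3·d} |ψ|² dx.
With A² fixed by ∫|ψ|² = 1, i.e. A² = (d/2)^(−1), substitute and integrate.
Let u = x/d; then A² and the length scale cancel, so P = ∫_{1/4}^{1/3} sin(π·u)^2 du ÷ ∫_{0}^{1} sin(π·u)^2 du.
Using ∫ sin(π·u)^2 du = u/2 - sin(2·π·u)/(4·π), the numerator is -√(3)/(8·π) + 1/24 + 1/(4·π) and the denominator is 1/2.
This works out to P = (-3·√(3) + π + 6)/(12·π).

P ≈ 0.1047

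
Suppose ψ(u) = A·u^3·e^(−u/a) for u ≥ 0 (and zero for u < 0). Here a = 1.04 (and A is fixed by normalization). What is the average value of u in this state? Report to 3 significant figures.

⟨u⟩ ≈ 3.64

By definition ⟨u⟩ = ∫ u |ψ(u)|² du.
Recall ∫₀^∞ u^m e^(−u/β) du = m!·β^(m+1), evaluating both integrals, ⟨u⟩ = 7·a/2.
With a = 1.04, ⟨u⟩ = 3.640.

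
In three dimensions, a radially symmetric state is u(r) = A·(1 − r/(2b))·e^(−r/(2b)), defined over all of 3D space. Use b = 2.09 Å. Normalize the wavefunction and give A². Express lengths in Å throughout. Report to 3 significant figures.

Require ∫ |u|² 4πr² dr = 1 over the whole domain.
The angular integral contributes 4π, leaving ∫₀^∞ r²|u|² dr.
∫|u|² 4πr² dr = A²·(8·π·b^3).
So A² = (8·π·b^3)^(−1).
Substituting b = 2.09 gives A² = 0.004358, so A = 0.06602.

A^2 ≈ 0.00436 Å^(-3)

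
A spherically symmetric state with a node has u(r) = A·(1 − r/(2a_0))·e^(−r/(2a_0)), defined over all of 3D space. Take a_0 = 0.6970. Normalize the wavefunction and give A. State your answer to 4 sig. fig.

Require ∫ |u|² 4πr² dr = 1 over the whole domain.
(Spherical symmetry: dV = 4πr² dr.)
Using ∫₀^∞ rⁿ e^(−αr) dr = n!/αⁿ⁺¹, ∫|u|² 4πr² dr = A²·(8·π·a_0^3).
Setting this equal to 1 gives A² = 1/(8·π·a_0^3).
Substituting a_0 = 0.6970 gives A² = 0.11751, so A = 0.34279.

A ≈ 0.3428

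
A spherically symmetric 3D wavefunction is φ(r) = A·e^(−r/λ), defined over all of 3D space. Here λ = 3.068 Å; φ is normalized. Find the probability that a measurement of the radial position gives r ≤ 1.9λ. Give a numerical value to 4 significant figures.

P = ∫ |φ|² 4πr² dr over r ≤ 1.9λ.
Normalization gives A² = 1/(π·λ^3).
Let u = r/λ; then A², 4π and the length scale all cancel, so P = ∫_{0}^{1.9} u^2·e^(-2·u) du ÷ ∫_{0}^{∞} u^2·e^(-2·u) du.
Using ∫ u^2·e^(-2·u) du = -(2·u^2 + 2·u + 1)·e^(-2·u)/4, the numerator is 1/4 - 601·e^(-19/5)/200 and the denominator is 1/4.
Taking the ratio yields P = 0.73110.

P ≈ 0.7311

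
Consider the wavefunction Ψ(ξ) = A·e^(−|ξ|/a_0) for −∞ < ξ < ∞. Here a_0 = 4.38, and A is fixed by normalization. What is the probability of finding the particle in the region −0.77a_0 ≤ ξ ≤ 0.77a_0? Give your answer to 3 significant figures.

P ≈ 0.786

The probability is P = ∫ |Ψ|² dξ over [−0.77a_0, 0.77a_0].
With A² fixed by ∫|Ψ|² = 1, i.e. A² = (a_0)^(−1), substitute and integrate.
By symmetry take twice the ξ ≥ 0 contribution in numerator and denominator; the 2's cancel. Substituting u = ξ/a_0, A² and the length scale cancel in the ratio: P = ∫_{0}^{0.77} e^(-2·u) du / ∫_{0}^{∞} e^(-2·u) du.
An antiderivative of e^(-2·u) is -e^(-2·u)/2; evaluating from 0 to 0.77 gives 1/2 - e^(-77/50)/2, while the full integral is 1/2.
Taking the ratio, P = 0.7856.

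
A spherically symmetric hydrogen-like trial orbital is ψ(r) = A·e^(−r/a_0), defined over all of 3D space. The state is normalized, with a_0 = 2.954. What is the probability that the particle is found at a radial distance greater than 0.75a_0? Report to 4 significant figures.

With dV = 4πr²dr, the probability is ∫|ψ|² dV over r > 0.75a_0.
Normalization gives A² = 1/(π·a_0^3).
Substituting u = r/a_0, A², 4π and the length scale all cancel in the ratio: P = ∫_{0.75}^{∞} u^2·e^(-2·u) du / ∫_{0}^{∞} u^2·e^(-2·u) du.
Using ∫ u^2·e^(-2·u) du = -(2·u^2 + 2·u + 1)·e^(-2·u)/4, the numerator is 29·e^(-3/2)/32 and the denominator is 1/4.
Taking the ratio yields P = 0.80885.

P ≈ 0.8088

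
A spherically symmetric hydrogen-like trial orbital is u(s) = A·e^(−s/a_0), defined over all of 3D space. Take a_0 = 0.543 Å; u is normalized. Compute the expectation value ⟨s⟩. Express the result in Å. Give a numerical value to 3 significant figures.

The expectation value is the |u|²-weighted average of s: ∫ s|u|² 4πs² ds.
Since the A² factors cancel between numerator and denominator, ⟨s⟩ = 3·a_0/2.
With a_0 = 0.543, ⟨s⟩ = 0.8145.

⟨s⟩ ≈ 0.815 Å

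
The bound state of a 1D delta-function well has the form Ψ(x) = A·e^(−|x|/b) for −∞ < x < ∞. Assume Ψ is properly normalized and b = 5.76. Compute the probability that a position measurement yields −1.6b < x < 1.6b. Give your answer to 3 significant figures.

P ≈ 0.959

|Ψ|² is the probability density, so P = ∫_{−1.6b}^{1.6b} |Ψ|² dx.
The normalization integral ∫|Ψ|²dx over the whole domain equals b·A², and A² cancels in the ratio.
By symmetry take twice the x ≥ 0 contribution in numerator and denominator; the 2's cancel. Let u = x/b; then A² and the length scale cancel, so P = ∫_{0}^{1.6} e^(-2·u) du ÷ ∫_{0}^{∞} e^(-2·u) du.
An antiderivative of e^(-2·u) is -e^(-2·u)/2; evaluating from 0 to 1.6 gives 1/2 - e^(-16/5)/2, while the full integral is 1/2.
Evaluating gives P = 0.9592.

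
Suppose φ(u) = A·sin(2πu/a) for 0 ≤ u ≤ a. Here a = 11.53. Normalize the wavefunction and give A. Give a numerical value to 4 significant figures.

Require ∫ |φ|² du = 1 over the whole domain.
The integral (without the A² prefactor) comes out to a/2.
Setting this equal to 1 gives A² = 1/(a/2).
Plugging in a = 11.53 yields A = 0.41649.

A ≈ 0.4165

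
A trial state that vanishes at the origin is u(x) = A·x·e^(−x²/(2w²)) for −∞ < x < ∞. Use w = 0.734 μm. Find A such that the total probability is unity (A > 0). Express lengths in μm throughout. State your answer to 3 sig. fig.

The normalization condition is ∫|u|² dx = 1 from −∞ to ∞.
With ∫_{−∞}^{∞} x^(2m) e^(−αx²) dx = (2m−1)!!·√π / (2^m α^(m+1/2)), ∫|u|² dx = A²·(√(π)·w^3/2).
Hence A² = 1/[√(π)·w^3/2].
With w = 0.734: A² = 2.853 and A = 1.689.

A ≈ 1.69 μm^(-3/2)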